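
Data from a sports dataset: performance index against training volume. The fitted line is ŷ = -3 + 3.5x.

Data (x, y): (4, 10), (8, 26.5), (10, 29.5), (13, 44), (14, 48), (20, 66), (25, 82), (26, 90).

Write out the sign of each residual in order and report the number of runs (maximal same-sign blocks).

x=4: ŷ = -3 + 3.5·4 = 11; r = 10 − 11 = -1
x=8: ŷ = -3 + 3.5·8 = 25; r = 26.5 − 25 = 1.5
x=10: ŷ = -3 + 3.5·10 = 32; r = 29.5 − 32 = -2.5
x=13: ŷ = -3 + 3.5·13 = 42.5; r = 44 − 42.5 = 1.5
x=14: ŷ = -3 + 3.5·14 = 46; r = 48 − 46 = 2
x=20: ŷ = -3 + 3.5·20 = 67; r = 66 − 67 = -1
x=25: ŷ = -3 + 3.5·25 = 84.5; r = 82 − 84.5 = -2.5
x=26: ŷ = -3 + 3.5·26 = 88; r = 90 − 88 = 2
Signs: − + − + + − − +
Runs: −×1, +×1, −×1, +×2, −×2, +×1 → 6

6 runs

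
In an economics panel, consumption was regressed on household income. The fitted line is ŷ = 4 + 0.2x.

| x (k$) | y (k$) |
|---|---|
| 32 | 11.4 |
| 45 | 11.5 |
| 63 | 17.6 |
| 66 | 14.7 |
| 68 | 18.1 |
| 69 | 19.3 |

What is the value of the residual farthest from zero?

e = -2.5

x=32: ŷ = 4 + 0.2·32 = 10.4; e = 11.4 − 10.4 = 1
x=45: ŷ = 4 + 0.2·45 = 13; e = 11.5 − 13 = -1.5
x=63: ŷ = 4 + 0.2·63 = 16.6; e = 17.6 − 16.6 = 1
x=66: ŷ = 4 + 0.2·66 = 17.2; e = 14.7 − 17.2 = -2.5
x=68: ŷ = 4 + 0.2·68 = 17.6; e = 18.1 − 17.6 = 0.5
x=69: ŷ = 4 + 0.2·69 = 17.8; e = 19.3 − 17.8 = 1.5
Largest |e| is 2.5 at x = 66, residual -2.5.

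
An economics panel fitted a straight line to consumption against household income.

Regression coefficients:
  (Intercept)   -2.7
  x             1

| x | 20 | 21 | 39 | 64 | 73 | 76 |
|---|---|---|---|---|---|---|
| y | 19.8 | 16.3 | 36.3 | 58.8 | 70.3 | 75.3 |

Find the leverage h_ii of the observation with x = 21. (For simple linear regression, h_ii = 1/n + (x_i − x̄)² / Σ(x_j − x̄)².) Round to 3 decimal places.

h = 0.405

x̄ = (20 + 21 + 39 + 64 + 73 + 76)/6 = 48.8333
Σ(x − x̄)² = 831.361 + 774.694 + 96.6944 + 230.028 + 584.028 + 738.028 = 3254.83
h = 1/6 + (-27.8333)²/3254.83 = 0.166667 + 0.238014 = 0.405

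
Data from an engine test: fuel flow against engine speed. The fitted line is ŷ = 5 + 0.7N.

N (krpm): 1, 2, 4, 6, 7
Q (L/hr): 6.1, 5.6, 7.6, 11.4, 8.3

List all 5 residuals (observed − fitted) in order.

0.4, -0.8, -0.2, 2.2, -1.6

N=1: ŷ = 5 + 0.7·1 = 5.7; r = 6.1 − 5.7 = 0.4
N=2: ŷ = 5 + 0.7·2 = 6.4; r = 5.6 − 6.4 = -0.8
N=4: ŷ = 5 + 0.7·4 = 7.8; r = 7.6 − 7.8 = -0.2
N=6: ŷ = 5 + 0.7·6 = 9.2; r = 11.4 − 9.2 = 2.2
N=7: ŷ = 5 + 0.7·7 = 9.9; r = 8.3 − 9.9 = -1.6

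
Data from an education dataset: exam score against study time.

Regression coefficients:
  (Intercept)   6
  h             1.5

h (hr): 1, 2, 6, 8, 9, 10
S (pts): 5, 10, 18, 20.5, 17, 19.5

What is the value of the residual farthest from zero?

h=1: Ŝ = 6 + 1.5·1 = 7.5; e = 5 − 7.5 = -2.5
h=2: Ŝ = 6 + 1.5·2 = 9; e = 10 − 9 = 1
h=6: Ŝ = 6 + 1.5·6 = 15; e = 18 − 15 = 3
h=8: Ŝ = 6 + 1.5·8 = 18; e = 20.5 − 18 = 2.5
h=9: Ŝ = 6 + 1.5·9 = 19.5; e = 17 − 19.5 = -2.5
h=10: Ŝ = 6 + 1.5·10 = 21; e = 19.5 − 21 = -1.5
Largest |e| is 3 at h = 6, residual 3.

e = 3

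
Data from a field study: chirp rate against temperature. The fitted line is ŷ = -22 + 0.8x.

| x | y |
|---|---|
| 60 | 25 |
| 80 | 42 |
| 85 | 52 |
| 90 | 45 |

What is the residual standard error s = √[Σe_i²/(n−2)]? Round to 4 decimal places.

x=60: ŷ = -22 + 0.8·60 = 26; e = 25 − 26 = -1
x=80: ŷ = -22 + 0.8·80 = 42; e = 42 − 42 = 0
x=85: ŷ = -22 + 0.8·85 = 46; e = 52 − 46 = 6
x=90: ŷ = -22 + 0.8·90 = 50; e = 45 − 50 = -5
SSE = 1 + 0 + 36 + 25 = 62
s = √(62/2) = √31 ≈ 5.5678

s = 5.5678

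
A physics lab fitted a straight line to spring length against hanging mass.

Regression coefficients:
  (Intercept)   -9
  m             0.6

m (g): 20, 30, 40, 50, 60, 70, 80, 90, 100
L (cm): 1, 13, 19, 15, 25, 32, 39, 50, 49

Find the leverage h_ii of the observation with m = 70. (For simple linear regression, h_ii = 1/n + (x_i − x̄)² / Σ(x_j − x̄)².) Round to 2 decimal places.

h = 0.13

m̄ = (20 + 30 + 40 + 50 + 60 + 70 + 80 + 90 + 100)/9 = 60
Σ(m − m̄)² = 1600 + 900 + 400 + 100 + 0 + 100 + 400 + 900 + 1600 = 6000
h = 1/9 + (10)²/6000 = 0.111111 + 0.0166667 = 0.13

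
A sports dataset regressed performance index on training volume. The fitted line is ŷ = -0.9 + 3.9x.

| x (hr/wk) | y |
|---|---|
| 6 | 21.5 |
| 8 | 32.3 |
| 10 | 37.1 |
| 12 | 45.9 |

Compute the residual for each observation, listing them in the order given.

x=6: ŷ = -0.9 + 3.9·6 = 22.5; e = 21.5 − 22.5 = -1
x=8: ŷ = -0.9 + 3.9·8 = 30.3; e = 32.3 − 30.3 = 2
x=10: ŷ = -0.9 + 3.9·10 = 38.1; e = 37.1 − 38.1 = -1
x=12: ŷ = -0.9 + 3.9·12 = 45.9; e = 45.9 − 45.9 = 0

-1, 2, -1, 0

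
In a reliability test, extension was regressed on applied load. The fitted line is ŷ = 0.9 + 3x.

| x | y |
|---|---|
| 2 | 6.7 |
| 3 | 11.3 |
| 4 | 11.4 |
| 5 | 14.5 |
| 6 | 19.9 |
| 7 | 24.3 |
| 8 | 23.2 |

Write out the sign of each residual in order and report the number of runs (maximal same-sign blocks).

x=2: ŷ = 0.9 + 3·2 = 6.9; e = 6.7 − 6.9 = -0.2
x=3: ŷ = 0.9 + 3·3 = 9.9; e = 11.3 − 9.9 = 1.4
x=4: ŷ = 0.9 + 3·4 = 12.9; e = 11.4 − 12.9 = -1.5
x=5: ŷ = 0.9 + 3·5 = 15.9; e = 14.5 − 15.9 = -1.4
x=6: ŷ = 0.9 + 3·6 = 18.9; e = 19.9 − 18.9 = 1
x=7: ŷ = 0.9 + 3·7 = 21.9; e = 24.3 − 21.9 = 2.4
x=8: ŷ = 0.9 + 3·8 = 24.9; e = 23.2 − 24.9 = -1.7
Signs: − + − − + + −
Runs: −×1, +×1, −×2, +×2, −×1 → 5

5 runs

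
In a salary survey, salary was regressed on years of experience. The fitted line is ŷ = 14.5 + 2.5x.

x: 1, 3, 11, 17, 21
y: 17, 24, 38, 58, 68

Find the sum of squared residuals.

x=1: ŷ = 14.5 + 2.5·1 = 17; e = 17 − 17 = 0
x=3: ŷ = 14.5 + 2.5·3 = 22; e = 24 − 22 = 2
x=11: ŷ = 14.5 + 2.5·11 = 42; e = 38 − 42 = -4
x=17: ŷ = 14.5 + 2.5·17 = 57; e = 58 − 57 = 1
x=21: ŷ = 14.5 + 2.5·21 = 67; e = 68 − 67 = 1
SSE = 0 + 4 + 16 + 1 + 1 = 22

SSE = 22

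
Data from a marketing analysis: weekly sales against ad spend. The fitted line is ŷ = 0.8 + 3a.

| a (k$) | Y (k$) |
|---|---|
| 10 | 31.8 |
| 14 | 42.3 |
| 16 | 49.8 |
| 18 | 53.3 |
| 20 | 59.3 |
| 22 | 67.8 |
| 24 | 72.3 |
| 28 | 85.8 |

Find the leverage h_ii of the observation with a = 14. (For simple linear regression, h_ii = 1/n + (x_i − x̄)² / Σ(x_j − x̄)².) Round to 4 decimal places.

h = 0.2328

ā = (10 + 14 + 16 + 18 + 20 + 22 + 24 + 28)/8 = 19
Σ(a − ā)² = 81 + 25 + 9 + 1 + 1 + 9 + 25 + 81 = 232
h = 1/8 + (-5)²/232 = 0.125 + 0.107759 = 0.2328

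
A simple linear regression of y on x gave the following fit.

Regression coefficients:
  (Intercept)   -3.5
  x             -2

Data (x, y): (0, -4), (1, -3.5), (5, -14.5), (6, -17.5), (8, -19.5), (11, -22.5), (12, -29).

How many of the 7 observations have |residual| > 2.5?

x=0: ŷ = -3.5 − 2·0 = -3.5; e = -4 − (-3.5) = -0.5
x=1: ŷ = -3.5 − 2·1 = -5.5; e = -3.5 − (-5.5) = 2
x=5: ŷ = -3.5 − 2·5 = -13.5; e = -14.5 − (-13.5) = -1
x=6: ŷ = -3.5 − 2·6 = -15.5; e = -17.5 − (-15.5) = -2
x=8: ŷ = -3.5 − 2·8 = -19.5; e = -19.5 − (-19.5) = 0
x=11: ŷ = -3.5 − 2·11 = -25.5; e = -22.5 − (-25.5) = 3
x=12: ŷ = -3.5 − 2·12 = -27.5; e = -29 − (-27.5) = -1.5
|e| > 2.5: x=11 (|e|=3) → 1

1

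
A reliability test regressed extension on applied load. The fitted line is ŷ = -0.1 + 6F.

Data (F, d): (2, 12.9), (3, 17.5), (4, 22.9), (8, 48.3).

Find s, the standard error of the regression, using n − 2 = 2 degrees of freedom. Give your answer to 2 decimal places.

s = 1.08

F=2: ŷ = -0.1 + 6·2 = 11.9; e = 12.9 − 11.9 = 1
F=3: ŷ = -0.1 + 6·3 = 17.9; e = 17.5 − 17.9 = -0.4
F=4: ŷ = -0.1 + 6·4 = 23.9; e = 22.9 − 23.9 = -1
F=8: ŷ = -0.1 + 6·8 = 47.9; e = 48.3 − 47.9 = 0.4
SSE = 1 + 0.16 + 1 + 0.16 = 2.32
s = √(2.32/2) = √1.16 ≈ 1.08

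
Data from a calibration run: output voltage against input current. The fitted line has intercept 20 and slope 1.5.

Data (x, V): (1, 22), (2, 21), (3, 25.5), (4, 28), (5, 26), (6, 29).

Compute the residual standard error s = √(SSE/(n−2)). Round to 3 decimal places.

x=1: V̂ = 20 + 1.5·1 = 21.5; r = 22 − 21.5 = 0.5
x=2: V̂ = 20 + 1.5·2 = 23; r = 21 − 23 = -2
x=3: V̂ = 20 + 1.5·3 = 24.5; r = 25.5 − 24.5 = 1
x=4: V̂ = 20 + 1.5·4 = 26; r = 28 − 26 = 2
x=5: V̂ = 20 + 1.5·5 = 27.5; r = 26 − 27.5 = -1.5
x=6: V̂ = 20 + 1.5·6 = 29; r = 29 − 29 = 0
SSE = 0.25 + 4 + 1 + 4 + 2.25 + 0 = 11.5
s = √(11.5/4) = √2.875 ≈ 1.696

s = 1.696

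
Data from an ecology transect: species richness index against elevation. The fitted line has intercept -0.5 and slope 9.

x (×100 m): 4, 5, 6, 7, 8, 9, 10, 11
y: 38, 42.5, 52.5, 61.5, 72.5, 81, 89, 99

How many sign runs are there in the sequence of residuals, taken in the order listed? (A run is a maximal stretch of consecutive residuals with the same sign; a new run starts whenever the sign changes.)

x=4: ŷ = -0.5 + 9·4 = 35.5; e = 38 − 35.5 = 2.5
x=5: ŷ = -0.5 + 9·5 = 44.5; e = 42.5 − 44.5 = -2
x=6: ŷ = -0.5 + 9·6 = 53.5; e = 52.5 − 53.5 = -1
x=7: ŷ = -0.5 + 9·7 = 62.5; e = 61.5 − 62.5 = -1
x=8: ŷ = -0.5 + 9·8 = 71.5; e = 72.5 − 71.5 = 1
x=9: ŷ = -0.5 + 9·9 = 80.5; e = 81 − 80.5 = 0.5
x=10: ŷ = -0.5 + 9·10 = 89.5; e = 89 − 89.5 = -0.5
x=11: ŷ = -0.5 + 9·11 = 98.5; e = 99 − 98.5 = 0.5
Signs: + − − − + + − +
Runs: +×1, −×3, +×2, −×1, +×1 → 5

5 runs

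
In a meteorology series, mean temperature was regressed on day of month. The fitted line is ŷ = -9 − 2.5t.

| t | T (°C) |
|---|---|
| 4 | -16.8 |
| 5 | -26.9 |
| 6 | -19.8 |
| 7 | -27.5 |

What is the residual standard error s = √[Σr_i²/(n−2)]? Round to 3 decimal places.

s = 5.130

t=4: ŷ = -9 − 2.5·4 = -19; r = -16.8 − (-19) = 2.2
t=5: ŷ = -9 − 2.5·5 = -21.5; r = -26.9 − (-21.5) = -5.4
t=6: ŷ = -9 − 2.5·6 = -24; r = -19.8 − (-24) = 4.2
t=7: ŷ = -9 − 2.5·7 = -26.5; r = -27.5 − (-26.5) = -1
SSE = 4.84 + 29.16 + 17.64 + 1 = 52.64
s = √(52.64/2) = √26.32 ≈ 5.130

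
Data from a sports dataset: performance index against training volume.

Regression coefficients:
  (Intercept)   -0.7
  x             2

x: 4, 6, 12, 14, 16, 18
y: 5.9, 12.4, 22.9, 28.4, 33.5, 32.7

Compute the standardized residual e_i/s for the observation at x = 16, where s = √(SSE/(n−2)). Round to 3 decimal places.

1.095

x=4: ŷ = -0.7 + 2·4 = 7.3; e = 5.9 − 7.3 = -1.4
x=6: ŷ = -0.7 + 2·6 = 11.3; e = 12.4 − 11.3 = 1.1
x=12: ŷ = -0.7 + 2·12 = 23.3; e = 22.9 − 23.3 = -0.4
x=14: ŷ = -0.7 + 2·14 = 27.3; e = 28.4 − 27.3 = 1.1
x=16: ŷ = -0.7 + 2·16 = 31.3; e = 33.5 − 31.3 = 2.2
x=18: ŷ = -0.7 + 2·18 = 35.3; e = 32.7 − 35.3 = -2.6
SSE = 1.96 + 1.21 + 0.16 + 1.21 + 4.84 + 6.76 = 16.14
s = √(16.14/4) = 2.00873
e/s = 2.2 / 2.00873 = 1.095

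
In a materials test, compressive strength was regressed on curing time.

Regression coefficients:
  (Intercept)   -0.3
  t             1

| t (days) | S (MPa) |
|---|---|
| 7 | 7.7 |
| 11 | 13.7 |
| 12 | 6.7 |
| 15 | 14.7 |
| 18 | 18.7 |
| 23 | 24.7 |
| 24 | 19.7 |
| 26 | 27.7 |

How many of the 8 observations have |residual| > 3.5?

t=7: ŷ = -0.3 + 7 = 6.7; e = 7.7 − 6.7 = 1
t=11: ŷ = -0.3 + 11 = 10.7; e = 13.7 − 10.7 = 3
t=12: ŷ = -0.3 + 12 = 11.7; e = 6.7 − 11.7 = -5
t=15: ŷ = -0.3 + 15 = 14.7; e = 14.7 − 14.7 = 0
t=18: ŷ = -0.3 + 18 = 17.7; e = 18.7 − 17.7 = 1
t=23: ŷ = -0.3 + 23 = 22.7; e = 24.7 − 22.7 = 2
t=24: ŷ = -0.3 + 24 = 23.7; e = 19.7 − 23.7 = -4
t=26: ŷ = -0.3 + 26 = 25.7; e = 27.7 − 25.7 = 2
|e| > 3.5: t=12 (|e|=5), t=24 (|e|=4) → 2

2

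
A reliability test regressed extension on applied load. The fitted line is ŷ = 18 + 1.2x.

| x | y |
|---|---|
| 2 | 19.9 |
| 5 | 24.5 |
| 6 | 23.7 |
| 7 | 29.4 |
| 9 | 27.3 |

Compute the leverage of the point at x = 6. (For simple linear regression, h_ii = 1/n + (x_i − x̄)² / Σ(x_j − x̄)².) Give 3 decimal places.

h = 0.201

x̄ = (2 + 5 + 6 + 7 + 9)/5 = 5.8
Σ(x − x̄)² = 14.44 + 0.64 + 0.04 + 1.44 + 10.24 = 26.8
h = 1/5 + (0.2)²/26.8 = 0.2 + 0.00149254 = 0.201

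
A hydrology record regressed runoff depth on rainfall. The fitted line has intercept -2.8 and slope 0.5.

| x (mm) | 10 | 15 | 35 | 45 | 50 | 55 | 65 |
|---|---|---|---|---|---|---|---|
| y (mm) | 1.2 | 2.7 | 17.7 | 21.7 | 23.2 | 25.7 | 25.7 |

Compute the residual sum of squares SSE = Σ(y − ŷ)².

x=10: ŷ = -2.8 + 0.5·10 = 2.2; r = 1.2 − 2.2 = -1
x=15: ŷ = -2.8 + 0.5·15 = 4.7; r = 2.7 − 4.7 = -2
x=35: ŷ = -2.8 + 0.5·35 = 14.7; r = 17.7 − 14.7 = 3
x=45: ŷ = -2.8 + 0.5·45 = 19.7; r = 21.7 − 19.7 = 2
x=50: ŷ = -2.8 + 0.5·50 = 22.2; r = 23.2 − 22.2 = 1
x=55: ŷ = -2.8 + 0.5·55 = 24.7; r = 25.7 − 24.7 = 1
x=65: ŷ = -2.8 + 0.5·65 = 29.7; r = 25.7 − 29.7 = -4
SSE = 1 + 4 + 9 + 4 + 1 + 1 + 16 = 36

SSE = 36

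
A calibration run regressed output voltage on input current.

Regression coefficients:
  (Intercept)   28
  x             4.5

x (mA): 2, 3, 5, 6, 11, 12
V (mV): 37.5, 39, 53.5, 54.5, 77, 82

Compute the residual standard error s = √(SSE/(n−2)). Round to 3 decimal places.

x=2: V̂ = 28 + 4.5·2 = 37; e = 37.5 − 37 = 0.5
x=3: V̂ = 28 + 4.5·3 = 41.5; e = 39 − 41.5 = -2.5
x=5: V̂ = 28 + 4.5·5 = 50.5; e = 53.5 − 50.5 = 3
x=6: V̂ = 28 + 4.5·6 = 55; e = 54.5 − 55 = -0.5
x=11: V̂ = 28 + 4.5·11 = 77.5; e = 77 − 77.5 = -0.5
x=12: V̂ = 28 + 4.5·12 = 82; e = 82 − 82 = 0
SSE = 0.25 + 6.25 + 9 + 0.25 + 0.25 + 0 = 16
s = √(16/4) = √4 ≈ 2.000

s = 2.000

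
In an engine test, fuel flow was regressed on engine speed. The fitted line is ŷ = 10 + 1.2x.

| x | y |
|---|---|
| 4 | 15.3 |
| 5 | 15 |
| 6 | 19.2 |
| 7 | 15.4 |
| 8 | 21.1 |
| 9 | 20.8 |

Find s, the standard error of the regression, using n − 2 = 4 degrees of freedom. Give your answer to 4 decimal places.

s = 2.0310

x=4: ŷ = 10 + 1.2·4 = 14.8; e = 15.3 − 14.8 = 0.5
x=5: ŷ = 10 + 1.2·5 = 16; e = 15 − 16 = -1
x=6: ŷ = 10 + 1.2·6 = 17.2; e = 19.2 − 17.2 = 2
x=7: ŷ = 10 + 1.2·7 = 18.4; e = 15.4 − 18.4 = -3
x=8: ŷ = 10 + 1.2·8 = 19.6; e = 21.1 − 19.6 = 1.5
x=9: ŷ = 10 + 1.2·9 = 20.8; e = 20.8 − 20.8 = 0
SSE = 0.25 + 1 + 4 + 9 + 2.25 + 0 = 16.5
s = √(16.5/4) = √4.125 ≈ 2.0310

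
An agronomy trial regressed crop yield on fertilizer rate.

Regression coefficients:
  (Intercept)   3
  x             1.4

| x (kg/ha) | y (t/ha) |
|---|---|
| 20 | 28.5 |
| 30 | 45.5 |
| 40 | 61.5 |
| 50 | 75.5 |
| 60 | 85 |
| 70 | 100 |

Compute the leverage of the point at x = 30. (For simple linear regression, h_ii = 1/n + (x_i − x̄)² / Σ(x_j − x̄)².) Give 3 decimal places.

x̄ = (20 + 30 + 40 + 50 + 60 + 70)/6 = 45
Σ(x − x̄)² = 625 + 225 + 25 + 25 + 225 + 625 = 1750
h = 1/6 + (-15)²/1750 = 0.166667 + 0.128571 = 0.295

h = 0.295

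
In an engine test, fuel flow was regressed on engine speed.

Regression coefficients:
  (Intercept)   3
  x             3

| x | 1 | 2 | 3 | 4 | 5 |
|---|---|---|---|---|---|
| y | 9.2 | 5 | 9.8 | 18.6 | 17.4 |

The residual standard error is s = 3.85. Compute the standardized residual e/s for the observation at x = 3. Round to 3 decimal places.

ŷ = 3 + 3·3 = 12
e = 9.8 − 12 = -2.2
e/s = -2.2 / 3.85 = -0.571

-0.571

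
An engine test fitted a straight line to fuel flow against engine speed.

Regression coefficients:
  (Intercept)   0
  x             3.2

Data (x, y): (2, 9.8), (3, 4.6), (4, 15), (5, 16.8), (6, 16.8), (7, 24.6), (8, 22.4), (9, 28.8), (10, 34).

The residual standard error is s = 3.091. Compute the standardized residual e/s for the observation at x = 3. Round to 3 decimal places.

ŷ = 3.2·3 = 9.6
e = 4.6 − 9.6 = -5
e/s = -5 / 3.091 = -1.618

-1.618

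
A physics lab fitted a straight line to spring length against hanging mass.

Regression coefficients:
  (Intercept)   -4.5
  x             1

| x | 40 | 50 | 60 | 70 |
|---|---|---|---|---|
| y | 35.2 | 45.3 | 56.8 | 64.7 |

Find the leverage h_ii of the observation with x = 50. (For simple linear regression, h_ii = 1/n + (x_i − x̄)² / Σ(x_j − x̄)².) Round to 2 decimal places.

h = 0.30

x̄ = (40 + 50 + 60 + 70)/4 = 55
Σ(x − x̄)² = 225 + 25 + 25 + 225 = 500
h = 1/4 + (-5)²/500 = 0.25 + 0.05 = 0.30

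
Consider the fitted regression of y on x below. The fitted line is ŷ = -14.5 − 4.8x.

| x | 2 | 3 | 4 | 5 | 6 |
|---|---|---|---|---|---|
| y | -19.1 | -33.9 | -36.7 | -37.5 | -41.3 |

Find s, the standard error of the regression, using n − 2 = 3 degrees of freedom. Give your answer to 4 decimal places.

x=2: ŷ = -14.5 − 4.8·2 = -24.1; e = -19.1 − (-24.1) = 5
x=3: ŷ = -14.5 − 4.8·3 = -28.9; e = -33.9 − (-28.9) = -5
x=4: ŷ = -14.5 − 4.8·4 = -33.7; e = -36.7 − (-33.7) = -3
x=5: ŷ = -14.5 − 4.8·5 = -38.5; e = -37.5 − (-38.5) = 1
x=6: ŷ = -14.5 − 4.8·6 = -43.3; e = -41.3 − (-43.3) = 2
SSE = 25 + 25 + 9 + 1 + 4 = 64
s = √(64/3) = √21.3333 ≈ 4.6188

s = 4.6188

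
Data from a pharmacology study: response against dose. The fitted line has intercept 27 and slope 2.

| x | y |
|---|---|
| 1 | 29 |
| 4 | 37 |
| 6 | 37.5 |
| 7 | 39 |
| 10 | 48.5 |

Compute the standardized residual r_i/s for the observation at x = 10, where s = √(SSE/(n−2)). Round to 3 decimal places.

0.735

x=1: ŷ = 27 + 2·1 = 29; r = 29 − 29 = 0
x=4: ŷ = 27 + 2·4 = 35; r = 37 − 35 = 2
x=6: ŷ = 27 + 2·6 = 39; r = 37.5 − 39 = -1.5
x=7: ŷ = 27 + 2·7 = 41; r = 39 − 41 = -2
x=10: ŷ = 27 + 2·10 = 47; r = 48.5 − 47 = 1.5
SSE = 0 + 4 + 2.25 + 4 + 2.25 = 12.5
s = √(12.5/3) = 2.04124
r/s = 1.5 / 2.04124 = 0.735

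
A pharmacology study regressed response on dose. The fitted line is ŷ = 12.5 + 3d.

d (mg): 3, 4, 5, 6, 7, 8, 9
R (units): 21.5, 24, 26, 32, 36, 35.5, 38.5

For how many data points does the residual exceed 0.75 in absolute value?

d=3: ŷ = 12.5 + 3·3 = 21.5; e = 21.5 − 21.5 = 0
d=4: ŷ = 12.5 + 3·4 = 24.5; e = 24 − 24.5 = -0.5
d=5: ŷ = 12.5 + 3·5 = 27.5; e = 26 − 27.5 = -1.5
d=6: ŷ = 12.5 + 3·6 = 30.5; e = 32 − 30.5 = 1.5
d=7: ŷ = 12.5 + 3·7 = 33.5; e = 36 − 33.5 = 2.5
d=8: ŷ = 12.5 + 3·8 = 36.5; e = 35.5 − 36.5 = -1
d=9: ŷ = 12.5 + 3·9 = 39.5; e = 38.5 − 39.5 = -1
|e| > 0.75: d=5 (|e|=1.5), d=6 (|e|=1.5), d=7 (|e|=2.5), d=8 (|e|=1), d=9 (|e|=1) → 5

5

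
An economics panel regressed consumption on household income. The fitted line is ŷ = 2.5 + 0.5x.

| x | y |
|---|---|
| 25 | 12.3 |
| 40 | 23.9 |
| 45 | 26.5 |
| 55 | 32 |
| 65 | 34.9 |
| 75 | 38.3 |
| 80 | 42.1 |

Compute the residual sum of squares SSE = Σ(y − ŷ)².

x=25: ŷ = 2.5 + 0.5·25 = 15; r = 12.3 − 15 = -2.7
x=40: ŷ = 2.5 + 0.5·40 = 22.5; r = 23.9 − 22.5 = 1.4
x=45: ŷ = 2.5 + 0.5·45 = 25; r = 26.5 − 25 = 1.5
x=55: ŷ = 2.5 + 0.5·55 = 30; r = 32 − 30 = 2
x=65: ŷ = 2.5 + 0.5·65 = 35; r = 34.9 − 35 = -0.1
x=75: ŷ = 2.5 + 0.5·75 = 40; r = 38.3 − 40 = -1.7
x=80: ŷ = 2.5 + 0.5·80 = 42.5; r = 42.1 − 42.5 = -0.4
SSE = 7.29 + 1.96 + 2.25 + 4 + 0.01 + 2.89 + 0.16 = 18.56

SSE = 18.56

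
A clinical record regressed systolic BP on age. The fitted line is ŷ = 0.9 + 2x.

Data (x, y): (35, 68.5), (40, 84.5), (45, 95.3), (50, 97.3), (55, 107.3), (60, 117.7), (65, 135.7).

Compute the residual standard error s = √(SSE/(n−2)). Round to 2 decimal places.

x=35: ŷ = 0.9 + 2·35 = 70.9; r = 68.5 − 70.9 = -2.4
x=40: ŷ = 0.9 + 2·40 = 80.9; r = 84.5 − 80.9 = 3.6
x=45: ŷ = 0.9 + 2·45 = 90.9; r = 95.3 − 90.9 = 4.4
x=50: ŷ = 0.9 + 2·50 = 100.9; r = 97.3 − 100.9 = -3.6
x=55: ŷ = 0.9 + 2·55 = 110.9; r = 107.3 − 110.9 = -3.6
x=60: ŷ = 0.9 + 2·60 = 120.9; r = 117.7 − 120.9 = -3.2
x=65: ŷ = 0.9 + 2·65 = 130.9; r = 135.7 − 130.9 = 4.8
SSE = 5.76 + 12.96 + 19.36 + 12.96 + 12.96 + 10.24 + 23.04 = 97.28
s = √(97.28/5) = √19.456 ≈ 4.41

s = 4.41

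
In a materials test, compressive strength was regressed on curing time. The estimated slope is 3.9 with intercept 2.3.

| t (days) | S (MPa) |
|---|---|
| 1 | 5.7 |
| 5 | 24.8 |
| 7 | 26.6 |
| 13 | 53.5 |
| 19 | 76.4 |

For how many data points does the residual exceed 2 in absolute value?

t=1: Ŝ = 2.3 + 3.9·1 = 6.2; r = 5.7 − 6.2 = -0.5
t=5: Ŝ = 2.3 + 3.9·5 = 21.8; r = 24.8 − 21.8 = 3
t=7: Ŝ = 2.3 + 3.9·7 = 29.6; r = 26.6 − 29.6 = -3
t=13: Ŝ = 2.3 + 3.9·13 = 53; r = 53.5 − 53 = 0.5
t=19: Ŝ = 2.3 + 3.9·19 = 76.4; r = 76.4 − 76.4 = 0
|r| > 2: t=5 (|r|=3), t=7 (|r|=3) → 2

2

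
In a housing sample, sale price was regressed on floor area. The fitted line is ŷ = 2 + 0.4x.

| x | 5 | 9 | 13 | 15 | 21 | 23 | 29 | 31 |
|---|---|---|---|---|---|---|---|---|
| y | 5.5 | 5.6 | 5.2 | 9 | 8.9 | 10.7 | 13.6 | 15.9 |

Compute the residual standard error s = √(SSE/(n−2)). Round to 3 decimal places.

s = 1.414

x=5: ŷ = 2 + 0.4·5 = 4; e = 5.5 − 4 = 1.5
x=9: ŷ = 2 + 0.4·9 = 5.6; e = 5.6 − 5.6 = 0
x=13: ŷ = 2 + 0.4·13 = 7.2; e = 5.2 − 7.2 = -2
x=15: ŷ = 2 + 0.4·15 = 8; e = 9 − 8 = 1
x=21: ŷ = 2 + 0.4·21 = 10.4; e = 8.9 − 10.4 = -1.5
x=23: ŷ = 2 + 0.4·23 = 11.2; e = 10.7 − 11.2 = -0.5
x=29: ŷ = 2 + 0.4·29 = 13.6; e = 13.6 − 13.6 = 0
x=31: ŷ = 2 + 0.4·31 = 14.4; e = 15.9 − 14.4 = 1.5
SSE = 2.25 + 0 + 4 + 1 + 2.25 + 0.25 + 0 + 2.25 = 12
s = √(12/6) = √2 ≈ 1.414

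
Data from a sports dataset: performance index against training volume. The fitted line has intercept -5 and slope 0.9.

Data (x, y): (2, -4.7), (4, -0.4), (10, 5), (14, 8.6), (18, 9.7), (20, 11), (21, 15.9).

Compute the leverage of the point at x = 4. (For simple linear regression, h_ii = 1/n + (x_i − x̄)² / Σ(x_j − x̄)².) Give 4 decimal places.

h = 0.3602

x̄ = (2 + 4 + 10 + 14 + 18 + 20 + 21)/7 = 12.7143
Σ(x − x̄)² = 114.796 + 75.9388 + 7.36735 + 1.65306 + 27.9388 + 53.0816 + 68.6531 = 349.429
h = 1/7 + (-8.71429)²/349.429 = 0.142857 + 0.217323 = 0.3602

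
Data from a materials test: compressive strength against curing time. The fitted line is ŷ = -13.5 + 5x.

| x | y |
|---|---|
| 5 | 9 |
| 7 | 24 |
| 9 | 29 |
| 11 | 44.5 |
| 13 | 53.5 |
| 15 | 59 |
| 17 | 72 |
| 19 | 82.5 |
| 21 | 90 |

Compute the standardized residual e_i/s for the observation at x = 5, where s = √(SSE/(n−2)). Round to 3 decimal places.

-1.027

x=5: ŷ = -13.5 + 5·5 = 11.5; e = 9 − 11.5 = -2.5
x=7: ŷ = -13.5 + 5·7 = 21.5; e = 24 − 21.5 = 2.5
x=9: ŷ = -13.5 + 5·9 = 31.5; e = 29 − 31.5 = -2.5
x=11: ŷ = -13.5 + 5·11 = 41.5; e = 44.5 − 41.5 = 3
x=13: ŷ = -13.5 + 5·13 = 51.5; e = 53.5 − 51.5 = 2
x=15: ŷ = -13.5 + 5·15 = 61.5; e = 59 − 61.5 = -2.5
x=17: ŷ = -13.5 + 5·17 = 71.5; e = 72 − 71.5 = 0.5
x=19: ŷ = -13.5 + 5·19 = 81.5; e = 82.5 − 81.5 = 1
x=21: ŷ = -13.5 + 5·21 = 91.5; e = 90 − 91.5 = -1.5
SSE = 6.25 + 6.25 + 6.25 + 9 + 4 + 6.25 + 0.25 + 1 + 2.25 = 41.5
s = √(41.5/7) = 2.43487
e/s = -2.5 / 2.43487 = -1.027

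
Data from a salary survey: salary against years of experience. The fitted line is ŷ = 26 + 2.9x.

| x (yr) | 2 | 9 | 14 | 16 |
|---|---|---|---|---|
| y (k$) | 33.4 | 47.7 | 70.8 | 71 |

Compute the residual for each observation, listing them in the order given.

x=2: ŷ = 26 + 2.9·2 = 31.8; r = 33.4 − 31.8 = 1.6
x=9: ŷ = 26 + 2.9·9 = 52.1; r = 47.7 − 52.1 = -4.4
x=14: ŷ = 26 + 2.9·14 = 66.6; r = 70.8 − 66.6 = 4.2
x=16: ŷ = 26 + 2.9·16 = 72.4; r = 71 − 72.4 = -1.4

1.6, -4.4, 4.2, -1.4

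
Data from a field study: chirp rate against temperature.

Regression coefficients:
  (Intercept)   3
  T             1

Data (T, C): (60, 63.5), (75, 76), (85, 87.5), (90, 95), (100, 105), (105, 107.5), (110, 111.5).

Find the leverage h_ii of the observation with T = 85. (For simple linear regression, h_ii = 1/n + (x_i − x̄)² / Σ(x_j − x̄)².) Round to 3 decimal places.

T̄ = (60 + 75 + 85 + 90 + 100 + 105 + 110)/7 = 89.2857
Σ(T − T̄)² = 857.653 + 204.082 + 18.3673 + 0.510204 + 114.796 + 246.939 + 429.082 = 1871.43
h = 1/7 + (-4.28571)²/1871.43 = 0.142857 + 0.00981461 = 0.153

h = 0.153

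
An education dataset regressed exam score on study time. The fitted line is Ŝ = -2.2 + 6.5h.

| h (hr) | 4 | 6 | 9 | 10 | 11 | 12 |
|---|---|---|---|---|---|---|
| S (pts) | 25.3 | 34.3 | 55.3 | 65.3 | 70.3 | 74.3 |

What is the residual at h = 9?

Ŝ = -2.2 + 6.5·9 = 56.3
e = 55.3 − 56.3 = -1

e = -1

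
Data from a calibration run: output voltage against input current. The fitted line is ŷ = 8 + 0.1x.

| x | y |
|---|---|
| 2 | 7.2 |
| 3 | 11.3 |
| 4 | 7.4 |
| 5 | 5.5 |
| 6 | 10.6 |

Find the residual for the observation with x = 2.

r = -1

ŷ = 8 + 0.1·2 = 8.2
r = 7.2 − 8.2 = -1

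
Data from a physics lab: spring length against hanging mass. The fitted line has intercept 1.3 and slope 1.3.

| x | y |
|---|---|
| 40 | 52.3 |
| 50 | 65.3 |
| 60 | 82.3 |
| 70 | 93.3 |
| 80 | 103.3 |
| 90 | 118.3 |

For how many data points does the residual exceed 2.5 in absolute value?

x=40: ŷ = 1.3 + 1.3·40 = 53.3; r = 52.3 − 53.3 = -1
x=50: ŷ = 1.3 + 1.3·50 = 66.3; r = 65.3 − 66.3 = -1
x=60: ŷ = 1.3 + 1.3·60 = 79.3; r = 82.3 − 79.3 = 3
x=70: ŷ = 1.3 + 1.3·70 = 92.3; r = 93.3 − 92.3 = 1
x=80: ŷ = 1.3 + 1.3·80 = 105.3; r = 103.3 − 105.3 = -2
x=90: ŷ = 1.3 + 1.3·90 = 118.3; r = 118.3 − 118.3 = 0
|r| > 2.5: x=60 (|r|=3) → 1

1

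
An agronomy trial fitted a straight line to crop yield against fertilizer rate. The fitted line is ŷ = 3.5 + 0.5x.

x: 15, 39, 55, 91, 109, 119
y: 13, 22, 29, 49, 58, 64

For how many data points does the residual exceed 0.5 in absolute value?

x=15: ŷ = 3.5 + 0.5·15 = 11; e = 13 − 11 = 2
x=39: ŷ = 3.5 + 0.5·39 = 23; e = 22 − 23 = -1
x=55: ŷ = 3.5 + 0.5·55 = 31; e = 29 − 31 = -2
x=91: ŷ = 3.5 + 0.5·91 = 49; e = 49 − 49 = 0
x=109: ŷ = 3.5 + 0.5·109 = 58; e = 58 − 58 = 0
x=119: ŷ = 3.5 + 0.5·119 = 63; e = 64 − 63 = 1
|e| > 0.5: x=15 (|e|=2), x=39 (|e|=1), x=55 (|e|=2), x=119 (|e|=1) → 4

4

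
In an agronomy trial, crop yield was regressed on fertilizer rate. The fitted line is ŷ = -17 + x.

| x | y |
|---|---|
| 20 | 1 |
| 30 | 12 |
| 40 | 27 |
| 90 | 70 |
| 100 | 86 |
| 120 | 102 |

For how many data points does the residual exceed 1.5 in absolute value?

4

x=20: ŷ = -17 + 20 = 3; r = 1 − 3 = -2
x=30: ŷ = -17 + 30 = 13; r = 12 − 13 = -1
x=40: ŷ = -17 + 40 = 23; r = 27 − 23 = 4
x=90: ŷ = -17 + 90 = 73; r = 70 − 73 = -3
x=100: ŷ = -17 + 100 = 83; r = 86 − 83 = 3
x=120: ŷ = -17 + 120 = 103; r = 102 − 103 = -1
|r| > 1.5: x=20 (|r|=2), x=40 (|r|=4), x=90 (|r|=3), x=100 (|r|=3) → 4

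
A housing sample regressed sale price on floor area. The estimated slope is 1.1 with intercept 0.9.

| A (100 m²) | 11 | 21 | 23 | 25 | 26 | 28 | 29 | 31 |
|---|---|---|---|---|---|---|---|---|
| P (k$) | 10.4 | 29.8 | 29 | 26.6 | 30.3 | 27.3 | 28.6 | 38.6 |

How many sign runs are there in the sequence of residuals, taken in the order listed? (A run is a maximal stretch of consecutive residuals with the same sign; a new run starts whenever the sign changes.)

6 runs

A=11: ŷ = 0.9 + 1.1·11 = 13; r = 10.4 − 13 = -2.6
A=21: ŷ = 0.9 + 1.1·21 = 24; r = 29.8 − 24 = 5.8
A=23: ŷ = 0.9 + 1.1·23 = 26.2; r = 29 − 26.2 = 2.8
A=25: ŷ = 0.9 + 1.1·25 = 28.4; r = 26.6 − 28.4 = -1.8
A=26: ŷ = 0.9 + 1.1·26 = 29.5; r = 30.3 − 29.5 = 0.8
A=28: ŷ = 0.9 + 1.1·28 = 31.7; r = 27.3 − 31.7 = -4.4
A=29: ŷ = 0.9 + 1.1·29 = 32.8; r = 28.6 − 32.8 = -4.2
A=31: ŷ = 0.9 + 1.1·31 = 35; r = 38.6 − 35 = 3.6
Signs: − + + − + − − +
Runs: −×1, +×2, −×1, +×1, −×2, +×1 → 6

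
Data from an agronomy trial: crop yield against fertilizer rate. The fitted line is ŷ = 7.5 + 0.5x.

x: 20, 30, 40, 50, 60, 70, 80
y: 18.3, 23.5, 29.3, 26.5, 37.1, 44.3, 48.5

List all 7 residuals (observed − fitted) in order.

x=20: ŷ = 7.5 + 0.5·20 = 17.5; r = 18.3 − 17.5 = 0.8
x=30: ŷ = 7.5 + 0.5·30 = 22.5; r = 23.5 − 22.5 = 1
x=40: ŷ = 7.5 + 0.5·40 = 27.5; r = 29.3 − 27.5 = 1.8
x=50: ŷ = 7.5 + 0.5·50 = 32.5; r = 26.5 − 32.5 = -6
x=60: ŷ = 7.5 + 0.5·60 = 37.5; r = 37.1 − 37.5 = -0.4
x=70: ŷ = 7.5 + 0.5·70 = 42.5; r = 44.3 − 42.5 = 1.8
x=80: ŷ = 7.5 + 0.5·80 = 47.5; r = 48.5 − 47.5 = 1

0.8, 1, 1.8, -6, -0.4, 1.8, 1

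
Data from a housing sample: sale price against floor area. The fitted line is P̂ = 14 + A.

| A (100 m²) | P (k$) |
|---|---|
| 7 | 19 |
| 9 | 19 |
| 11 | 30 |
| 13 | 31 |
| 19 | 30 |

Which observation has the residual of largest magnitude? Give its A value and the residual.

A=7: P̂ = 14 + 7 = 21; e = 19 − 21 = -2
A=9: P̂ = 14 + 9 = 23; e = 19 − 23 = -4
A=11: P̂ = 14 + 11 = 25; e = 30 − 25 = 5
A=13: P̂ = 14 + 13 = 27; e = 31 − 27 = 4
A=19: P̂ = 14 + 19 = 33; e = 30 − 33 = -3
Largest |e| is 5 at A = 11, residual 5.

A = 11, e = 5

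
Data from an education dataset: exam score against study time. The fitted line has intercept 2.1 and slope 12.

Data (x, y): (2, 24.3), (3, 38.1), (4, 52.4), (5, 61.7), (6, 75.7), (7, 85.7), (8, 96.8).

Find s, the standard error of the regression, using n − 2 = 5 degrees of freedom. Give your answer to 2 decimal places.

x=2: ŷ = 2.1 + 12·2 = 26.1; r = 24.3 − 26.1 = -1.8
x=3: ŷ = 2.1 + 12·3 = 38.1; r = 38.1 − 38.1 = 0
x=4: ŷ = 2.1 + 12·4 = 50.1; r = 52.4 − 50.1 = 2.3
x=5: ŷ = 2.1 + 12·5 = 62.1; r = 61.7 − 62.1 = -0.4
x=6: ŷ = 2.1 + 12·6 = 74.1; r = 75.7 − 74.1 = 1.6
x=7: ŷ = 2.1 + 12·7 = 86.1; r = 85.7 − 86.1 = -0.4
x=8: ŷ = 2.1 + 12·8 = 98.1; r = 96.8 − 98.1 = -1.3
SSE = 3.24 + 0 + 5.29 + 0.16 + 2.56 + 0.16 + 1.69 = 13.1
s = √(13.1/5) = √2.62 ≈ 1.62

s = 1.62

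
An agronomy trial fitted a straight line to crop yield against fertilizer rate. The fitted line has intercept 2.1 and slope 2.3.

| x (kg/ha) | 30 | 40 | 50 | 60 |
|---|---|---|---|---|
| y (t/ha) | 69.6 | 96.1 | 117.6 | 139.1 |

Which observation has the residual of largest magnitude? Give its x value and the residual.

x=30: ŷ = 2.1 + 2.3·30 = 71.1; e = 69.6 − 71.1 = -1.5
x=40: ŷ = 2.1 + 2.3·40 = 94.1; e = 96.1 − 94.1 = 2
x=50: ŷ = 2.1 + 2.3·50 = 117.1; e = 117.6 − 117.1 = 0.5
x=60: ŷ = 2.1 + 2.3·60 = 140.1; e = 139.1 − 140.1 = -1
Largest |e| is 2 at x = 40, residual 2.

x = 40, e = 2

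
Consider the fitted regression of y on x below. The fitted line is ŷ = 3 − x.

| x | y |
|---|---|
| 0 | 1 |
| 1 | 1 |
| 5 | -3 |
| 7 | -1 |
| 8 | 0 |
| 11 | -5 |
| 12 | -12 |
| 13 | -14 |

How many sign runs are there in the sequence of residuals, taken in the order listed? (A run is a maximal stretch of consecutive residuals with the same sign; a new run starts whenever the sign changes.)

3 runs

x=0: ŷ = 3 − 0 = 3; r = 1 − 3 = -2
x=1: ŷ = 3 − 1 = 2; r = 1 − 2 = -1
x=5: ŷ = 3 − 5 = -2; r = -3 − (-2) = -1
x=7: ŷ = 3 − 7 = -4; r = -1 − (-4) = 3
x=8: ŷ = 3 − 8 = -5; r = 0 − (-5) = 5
x=11: ŷ = 3 − 11 = -8; r = -5 − (-8) = 3
x=12: ŷ = 3 − 12 = -9; r = -12 − (-9) = -3
x=13: ŷ = 3 − 13 = -10; r = -14 − (-10) = -4
Signs: − − − + + + − −
Runs: −×3, +×3, −×2 → 3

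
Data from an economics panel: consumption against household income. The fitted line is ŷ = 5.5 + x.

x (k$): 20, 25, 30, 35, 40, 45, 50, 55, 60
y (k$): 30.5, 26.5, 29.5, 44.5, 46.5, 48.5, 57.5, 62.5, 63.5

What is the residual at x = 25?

e = -4

ŷ = 5.5 + 25 = 30.5
e = 26.5 − 30.5 = -4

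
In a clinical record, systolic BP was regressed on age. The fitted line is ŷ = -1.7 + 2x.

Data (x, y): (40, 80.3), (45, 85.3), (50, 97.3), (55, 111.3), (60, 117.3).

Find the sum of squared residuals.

x=40: ŷ = -1.7 + 2·40 = 78.3; r = 80.3 − 78.3 = 2
x=45: ŷ = -1.7 + 2·45 = 88.3; r = 85.3 − 88.3 = -3
x=50: ŷ = -1.7 + 2·50 = 98.3; r = 97.3 − 98.3 = -1
x=55: ŷ = -1.7 + 2·55 = 108.3; r = 111.3 − 108.3 = 3
x=60: ŷ = -1.7 + 2·60 = 118.3; r = 117.3 − 118.3 = -1
SSE = 4 + 9 + 1 + 9 + 1 = 24

SSE = 24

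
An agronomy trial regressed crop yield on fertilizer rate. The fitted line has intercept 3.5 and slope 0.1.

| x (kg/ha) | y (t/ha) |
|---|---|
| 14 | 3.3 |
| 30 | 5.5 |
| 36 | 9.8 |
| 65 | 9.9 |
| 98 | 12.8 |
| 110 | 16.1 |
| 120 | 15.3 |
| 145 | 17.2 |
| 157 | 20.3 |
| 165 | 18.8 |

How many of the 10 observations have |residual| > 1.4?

3

x=14: ŷ = 3.5 + 0.1·14 = 4.9; r = 3.3 − 4.9 = -1.6
x=30: ŷ = 3.5 + 0.1·30 = 6.5; r = 5.5 − 6.5 = -1
x=36: ŷ = 3.5 + 0.1·36 = 7.1; r = 9.8 − 7.1 = 2.7
x=65: ŷ = 3.5 + 0.1·65 = 10; r = 9.9 − 10 = -0.1
x=98: ŷ = 3.5 + 0.1·98 = 13.3; r = 12.8 − 13.3 = -0.5
x=110: ŷ = 3.5 + 0.1·110 = 14.5; r = 16.1 − 14.5 = 1.6
x=120: ŷ = 3.5 + 0.1·120 = 15.5; r = 15.3 − 15.5 = -0.2
x=145: ŷ = 3.5 + 0.1·145 = 18; r = 17.2 − 18 = -0.8
x=157: ŷ = 3.5 + 0.1·157 = 19.2; r = 20.3 − 19.2 = 1.1
x=165: ŷ = 3.5 + 0.1·165 = 20; r = 18.8 − 20 = -1.2
|r| > 1.4: x=14 (|r|=1.6), x=36 (|r|=2.7), x=110 (|r|=1.6) → 3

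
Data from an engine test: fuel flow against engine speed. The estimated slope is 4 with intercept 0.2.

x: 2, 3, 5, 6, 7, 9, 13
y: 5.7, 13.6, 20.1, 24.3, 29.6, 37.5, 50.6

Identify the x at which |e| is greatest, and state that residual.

x=2: ŷ = 0.2 + 4·2 = 8.2; e = 5.7 − 8.2 = -2.5
x=3: ŷ = 0.2 + 4·3 = 12.2; e = 13.6 − 12.2 = 1.4
x=5: ŷ = 0.2 + 4·5 = 20.2; e = 20.1 − 20.2 = -0.1
x=6: ŷ = 0.2 + 4·6 = 24.2; e = 24.3 − 24.2 = 0.1
x=7: ŷ = 0.2 + 4·7 = 28.2; e = 29.6 − 28.2 = 1.4
x=9: ŷ = 0.2 + 4·9 = 36.2; e = 37.5 − 36.2 = 1.3
x=13: ŷ = 0.2 + 4·13 = 52.2; e = 50.6 − 52.2 = -1.6
Largest |e| is 2.5 at x = 2, residual -2.5.

x = 2, e = -2.5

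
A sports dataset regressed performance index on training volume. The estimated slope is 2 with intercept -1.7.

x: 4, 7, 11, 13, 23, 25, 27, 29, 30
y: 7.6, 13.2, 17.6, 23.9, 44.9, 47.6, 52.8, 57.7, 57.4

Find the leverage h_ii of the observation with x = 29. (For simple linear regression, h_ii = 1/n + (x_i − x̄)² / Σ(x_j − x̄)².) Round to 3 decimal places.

h = 0.241

x̄ = (4 + 7 + 11 + 13 + 23 + 25 + 27 + 29 + 30)/9 = 18.7778
Σ(x − x̄)² = 218.383 + 138.716 + 60.4938 + 33.3827 + 17.8272 + 38.716 + 67.6049 + 104.494 + 125.938 = 805.556
h = 1/9 + (10.2222)²/805.556 = 0.111111 + 0.129716 = 0.241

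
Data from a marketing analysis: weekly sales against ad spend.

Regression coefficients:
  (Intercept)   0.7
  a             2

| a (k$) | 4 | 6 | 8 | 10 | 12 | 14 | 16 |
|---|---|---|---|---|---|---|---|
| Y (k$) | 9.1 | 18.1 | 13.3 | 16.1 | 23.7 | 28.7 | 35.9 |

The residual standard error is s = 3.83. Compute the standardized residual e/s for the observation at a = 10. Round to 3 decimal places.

-1.201

Ŷ = 0.7 + 2·10 = 20.7
e = 16.1 − 20.7 = -4.6
e/s = -4.6 / 3.83 = -1.201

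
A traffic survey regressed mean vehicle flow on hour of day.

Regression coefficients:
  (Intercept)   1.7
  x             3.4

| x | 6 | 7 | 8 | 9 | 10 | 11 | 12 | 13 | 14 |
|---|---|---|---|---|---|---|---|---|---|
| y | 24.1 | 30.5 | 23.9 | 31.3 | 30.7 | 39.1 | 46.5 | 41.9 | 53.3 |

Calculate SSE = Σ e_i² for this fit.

SSE = 128

x=6: ŷ = 1.7 + 3.4·6 = 22.1; e = 24.1 − 22.1 = 2
x=7: ŷ = 1.7 + 3.4·7 = 25.5; e = 30.5 − 25.5 = 5
x=8: ŷ = 1.7 + 3.4·8 = 28.9; e = 23.9 − 28.9 = -5
x=9: ŷ = 1.7 + 3.4·9 = 32.3; e = 31.3 − 32.3 = -1
x=10: ŷ = 1.7 + 3.4·10 = 35.7; e = 30.7 − 35.7 = -5
x=11: ŷ = 1.7 + 3.4·11 = 39.1; e = 39.1 − 39.1 = 0
x=12: ŷ = 1.7 + 3.4·12 = 42.5; e = 46.5 − 42.5 = 4
x=13: ŷ = 1.7 + 3.4·13 = 45.9; e = 41.9 − 45.9 = -4
x=14: ŷ = 1.7 + 3.4·14 = 49.3; e = 53.3 − 49.3 = 4
SSE = 4 + 25 + 25 + 1 + 25 + 0 + 16 + 16 + 16 = 128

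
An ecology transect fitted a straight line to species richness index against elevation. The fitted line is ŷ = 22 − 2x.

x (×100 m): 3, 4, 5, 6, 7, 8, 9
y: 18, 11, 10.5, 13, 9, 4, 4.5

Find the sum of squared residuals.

x=3: ŷ = 22 − 2·3 = 16; r = 18 − 16 = 2
x=4: ŷ = 22 − 2·4 = 14; r = 11 − 14 = -3
x=5: ŷ = 22 − 2·5 = 12; r = 10.5 − 12 = -1.5
x=6: ŷ = 22 − 2·6 = 10; r = 13 − 10 = 3
x=7: ŷ = 22 − 2·7 = 8; r = 9 − 8 = 1
x=8: ŷ = 22 − 2·8 = 6; r = 4 − 6 = -2
x=9: ŷ = 22 − 2·9 = 4; r = 4.5 − 4 = 0.5
SSE = 4 + 9 + 2.25 + 9 + 1 + 4 + 0.25 = 29.5

SSE = 29.5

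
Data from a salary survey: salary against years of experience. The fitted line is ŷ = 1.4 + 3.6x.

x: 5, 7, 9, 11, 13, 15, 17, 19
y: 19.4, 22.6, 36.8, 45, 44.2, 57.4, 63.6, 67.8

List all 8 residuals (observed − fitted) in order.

0, -4, 3, 4, -4, 2, 1, -2

x=5: ŷ = 1.4 + 3.6·5 = 19.4; e = 19.4 − 19.4 = 0
x=7: ŷ = 1.4 + 3.6·7 = 26.6; e = 22.6 − 26.6 = -4
x=9: ŷ = 1.4 + 3.6·9 = 33.8; e = 36.8 − 33.8 = 3
x=11: ŷ = 1.4 + 3.6·11 = 41; e = 45 − 41 = 4
x=13: ŷ = 1.4 + 3.6·13 = 48.2; e = 44.2 − 48.2 = -4
x=15: ŷ = 1.4 + 3.6·15 = 55.4; e = 57.4 − 55.4 = 2
x=17: ŷ = 1.4 + 3.6·17 = 62.6; e = 63.6 − 62.6 = 1
x=19: ŷ = 1.4 + 3.6·19 = 69.8; e = 67.8 − 69.8 = -2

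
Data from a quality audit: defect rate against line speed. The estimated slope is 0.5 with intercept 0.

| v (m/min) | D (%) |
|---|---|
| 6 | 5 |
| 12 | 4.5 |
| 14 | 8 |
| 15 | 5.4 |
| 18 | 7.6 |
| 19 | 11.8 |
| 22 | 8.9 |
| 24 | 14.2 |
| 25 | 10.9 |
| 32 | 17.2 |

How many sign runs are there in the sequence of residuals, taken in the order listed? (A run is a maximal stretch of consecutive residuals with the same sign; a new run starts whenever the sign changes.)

v=6: ŷ = 0.5·6 = 3; r = 5 − 3 = 2
v=12: ŷ = 0.5·12 = 6; r = 4.5 − 6 = -1.5
v=14: ŷ = 0.5·14 = 7; r = 8 − 7 = 1
v=15: ŷ = 0.5·15 = 7.5; r = 5.4 − 7.5 = -2.1
v=18: ŷ = 0.5·18 = 9; r = 7.6 − 9 = -1.4
v=19: ŷ = 0.5·19 = 9.5; r = 11.8 − 9.5 = 2.3
v=22: ŷ = 0.5·22 = 11; r = 8.9 − 11 = -2.1
v=24: ŷ = 0.5·24 = 12; r = 14.2 − 12 = 2.2
v=25: ŷ = 0.5·25 = 12.5; r = 10.9 − 12.5 = -1.6
v=32: ŷ = 0.5·32 = 16; r = 17.2 − 16 = 1.2
Signs: + − + − − + − + − +
Runs: +×1, −×1, +×1, −×2, +×1, −×1, +×1, −×1, +×1 → 9

9 runs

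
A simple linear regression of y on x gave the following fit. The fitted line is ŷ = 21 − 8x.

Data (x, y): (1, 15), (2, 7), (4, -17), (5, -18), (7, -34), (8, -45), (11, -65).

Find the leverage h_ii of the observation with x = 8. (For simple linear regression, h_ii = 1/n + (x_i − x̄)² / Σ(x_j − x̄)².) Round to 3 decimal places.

h = 0.233

x̄ = (1 + 2 + 4 + 5 + 7 + 8 + 11)/7 = 5.42857
Σ(x − x̄)² = 19.6122 + 11.7551 + 2.04082 + 0.183673 + 2.46939 + 6.61224 + 31.0408 = 73.7143
h = 1/7 + (2.57143)²/73.7143 = 0.142857 + 0.089701 = 0.233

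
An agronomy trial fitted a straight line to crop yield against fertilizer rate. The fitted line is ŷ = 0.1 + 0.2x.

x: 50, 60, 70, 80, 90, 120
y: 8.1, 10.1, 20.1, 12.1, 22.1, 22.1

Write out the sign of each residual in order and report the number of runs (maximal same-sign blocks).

5 runs

x=50: ŷ = 0.1 + 0.2·50 = 10.1; e = 8.1 − 10.1 = -2
x=60: ŷ = 0.1 + 0.2·60 = 12.1; e = 10.1 − 12.1 = -2
x=70: ŷ = 0.1 + 0.2·70 = 14.1; e = 20.1 − 14.1 = 6
x=80: ŷ = 0.1 + 0.2·80 = 16.1; e = 12.1 − 16.1 = -4
x=90: ŷ = 0.1 + 0.2·90 = 18.1; e = 22.1 − 18.1 = 4
x=120: ŷ = 0.1 + 0.2·120 = 24.1; e = 22.1 − 24.1 = -2
Signs: − − + − + −
Runs: −×2, +×1, −×1, +×1, −×1 → 5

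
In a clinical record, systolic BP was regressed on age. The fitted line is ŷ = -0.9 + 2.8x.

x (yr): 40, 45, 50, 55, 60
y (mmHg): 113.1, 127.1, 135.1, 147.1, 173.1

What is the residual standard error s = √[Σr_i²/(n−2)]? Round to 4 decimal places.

x=40: ŷ = -0.9 + 2.8·40 = 111.1; r = 113.1 − 111.1 = 2
x=45: ŷ = -0.9 + 2.8·45 = 125.1; r = 127.1 − 125.1 = 2
x=50: ŷ = -0.9 + 2.8·50 = 139.1; r = 135.1 − 139.1 = -4
x=55: ŷ = -0.9 + 2.8·55 = 153.1; r = 147.1 − 153.1 = -6
x=60: ŷ = -0.9 + 2.8·60 = 167.1; r = 173.1 − 167.1 = 6
SSE = 4 + 4 + 16 + 36 + 36 = 96
s = √(96/3) = √32 ≈ 5.6569

s = 5.6569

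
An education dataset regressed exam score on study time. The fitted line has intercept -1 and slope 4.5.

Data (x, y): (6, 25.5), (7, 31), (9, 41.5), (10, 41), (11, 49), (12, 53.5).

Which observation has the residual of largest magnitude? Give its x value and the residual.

x = 10, e = -3

x=6: ŷ = -1 + 4.5·6 = 26; e = 25.5 − 26 = -0.5
x=7: ŷ = -1 + 4.5·7 = 30.5; e = 31 − 30.5 = 0.5
x=9: ŷ = -1 + 4.5·9 = 39.5; e = 41.5 − 39.5 = 2
x=10: ŷ = -1 + 4.5·10 = 44; e = 41 − 44 = -3
x=11: ŷ = -1 + 4.5·11 = 48.5; e = 49 − 48.5 = 0.5
x=12: ŷ = -1 + 4.5·12 = 53; e = 53.5 − 53 = 0.5
Largest |e| is 3 at x = 10, residual -3.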